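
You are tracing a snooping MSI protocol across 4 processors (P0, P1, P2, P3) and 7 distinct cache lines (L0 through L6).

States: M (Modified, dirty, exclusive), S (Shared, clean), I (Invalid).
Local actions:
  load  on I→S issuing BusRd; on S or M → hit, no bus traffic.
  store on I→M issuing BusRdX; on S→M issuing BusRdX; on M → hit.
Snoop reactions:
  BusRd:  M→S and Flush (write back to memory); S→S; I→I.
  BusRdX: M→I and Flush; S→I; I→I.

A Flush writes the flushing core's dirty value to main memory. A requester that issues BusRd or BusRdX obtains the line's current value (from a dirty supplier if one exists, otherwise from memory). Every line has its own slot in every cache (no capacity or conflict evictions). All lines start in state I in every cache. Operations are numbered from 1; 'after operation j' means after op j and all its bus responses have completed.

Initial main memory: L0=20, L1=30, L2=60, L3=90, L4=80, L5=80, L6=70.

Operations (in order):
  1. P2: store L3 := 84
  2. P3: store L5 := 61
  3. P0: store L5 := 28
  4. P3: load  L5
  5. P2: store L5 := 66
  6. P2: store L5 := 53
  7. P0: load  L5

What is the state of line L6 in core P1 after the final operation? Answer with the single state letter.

state = I

  op1 P2: store L3 := 84 → I/I/M/I on L3; bus BusRdX; mem=90
  op2 P3: store L5 := 61 → I/I/I/M on L5; bus BusRdX; mem=80
  op3 P0: store L5 := 28 → M/I/I/I on L5; bus BusRdX Flush; mem=61
  op4 P3: load  L5 → S/I/I/S on L5; bus BusRd Flush; mem=28
  op5 P2: store L5 := 66 → I/I/M/I on L5; bus BusRdX; mem=28
  op6 P2: store L5 := 53 → I/I/M/I on L5; bus (none); mem=28
  op7 P0: load  L5 → S/I/S/I on L5; bus BusRd Flush; mem=53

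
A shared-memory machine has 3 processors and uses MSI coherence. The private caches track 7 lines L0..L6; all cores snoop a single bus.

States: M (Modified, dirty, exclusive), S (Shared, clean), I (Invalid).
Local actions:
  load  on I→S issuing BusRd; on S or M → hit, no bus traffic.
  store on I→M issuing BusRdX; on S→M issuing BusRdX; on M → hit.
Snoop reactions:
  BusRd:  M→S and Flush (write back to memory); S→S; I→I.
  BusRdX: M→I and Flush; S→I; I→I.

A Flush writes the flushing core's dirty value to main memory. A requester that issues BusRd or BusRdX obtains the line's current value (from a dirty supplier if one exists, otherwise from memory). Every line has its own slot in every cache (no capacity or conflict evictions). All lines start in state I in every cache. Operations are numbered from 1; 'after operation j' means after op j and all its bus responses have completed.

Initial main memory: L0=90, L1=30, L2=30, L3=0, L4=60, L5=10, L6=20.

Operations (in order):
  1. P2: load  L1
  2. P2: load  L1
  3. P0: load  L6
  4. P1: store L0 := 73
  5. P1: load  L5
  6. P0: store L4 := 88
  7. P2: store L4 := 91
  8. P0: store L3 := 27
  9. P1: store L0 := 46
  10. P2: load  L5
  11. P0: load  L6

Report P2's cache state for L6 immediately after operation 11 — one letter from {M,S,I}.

state = I

[1] P2: load  L1 | P0:I, P1:I, P2:S(30) | bus: BusRd
[2] P2: load  L1 | P0:I, P1:I, P2:S(30) | bus: none
[3] P0: load  L6 | P0:S(20), P1:I, P2:I | bus: BusRd
[4] P1: store L0 := 73 | P0:I, P1:M(73), P2:I | bus: BusRdX
[5] P1: load  L5 | P0:I, P1:S(10), P2:I | bus: BusRd
[6] P0: store L4 := 88 | P0:M(88), P1:I, P2:I | bus: BusRdX
[7] P2: store L4 := 91 | P0:I, P1:I, P2:M(91) | bus: BusRdX,Flush
[8] P0: store L3 := 27 | P0:M(27), P1:I, P2:I | bus: BusRdX
[9] P1: store L0 := 46 | P0:I, P1:M(46), P2:I | bus: none
[10] P2: load  L5 | P0:I, P1:S(10), P2:S(10) | bus: BusRd
[11] P0: load  L6 | P0:S(20), P1:I, P2:I | bus: none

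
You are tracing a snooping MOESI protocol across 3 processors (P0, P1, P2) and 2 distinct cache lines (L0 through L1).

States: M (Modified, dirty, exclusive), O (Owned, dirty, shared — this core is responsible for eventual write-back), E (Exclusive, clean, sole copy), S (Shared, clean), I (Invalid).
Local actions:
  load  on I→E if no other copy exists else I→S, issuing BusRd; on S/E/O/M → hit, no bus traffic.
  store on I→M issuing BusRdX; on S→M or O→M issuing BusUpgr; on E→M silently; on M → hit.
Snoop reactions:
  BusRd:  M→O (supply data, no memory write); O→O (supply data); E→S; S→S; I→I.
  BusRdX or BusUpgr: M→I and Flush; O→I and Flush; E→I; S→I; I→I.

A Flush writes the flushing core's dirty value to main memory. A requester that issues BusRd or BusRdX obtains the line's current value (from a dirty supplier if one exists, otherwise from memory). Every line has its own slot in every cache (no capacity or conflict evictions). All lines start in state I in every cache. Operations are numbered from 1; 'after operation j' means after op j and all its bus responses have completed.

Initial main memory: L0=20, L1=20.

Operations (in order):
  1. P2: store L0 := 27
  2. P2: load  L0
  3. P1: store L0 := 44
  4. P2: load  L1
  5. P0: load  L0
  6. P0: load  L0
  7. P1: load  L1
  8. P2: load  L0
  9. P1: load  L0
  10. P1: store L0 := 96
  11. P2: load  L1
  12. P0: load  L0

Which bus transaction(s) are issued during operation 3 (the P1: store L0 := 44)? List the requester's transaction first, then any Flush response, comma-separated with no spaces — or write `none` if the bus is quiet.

bus = BusRdX,Flush

  op1 P2: store L0 := 27 → I/I/M on L0; bus BusRdX; mem=20
  op2 P2: load  L0 → I/I/M on L0; bus (none); mem=20
  op3 P1: store L0 := 44 → I/M/I on L0; bus BusRdX Flush; mem=27
  op4 P2: load  L1 → I/I/E on L1; bus BusRd; mem=20
  op5 P0: load  L0 → S/O/I on L0; bus BusRd; mem=27
  op6 P0: load  L0 → S/O/I on L0; bus (none); mem=27
  op7 P1: load  L1 → I/S/S on L1; bus BusRd; mem=20
  op8 P2: load  L0 → S/O/S on L0; bus BusRd; mem=27
  op9 P1: load  L0 → S/O/S on L0; bus (none); mem=27
  op10 P1: store L0 := 96 → I/M/I on L0; bus BusUpgr; mem=27
  op11 P2: load  L1 → I/S/S on L1; bus (none); mem=20
  op12 P0: load  L0 → S/O/I on L0; bus BusRd; mem=27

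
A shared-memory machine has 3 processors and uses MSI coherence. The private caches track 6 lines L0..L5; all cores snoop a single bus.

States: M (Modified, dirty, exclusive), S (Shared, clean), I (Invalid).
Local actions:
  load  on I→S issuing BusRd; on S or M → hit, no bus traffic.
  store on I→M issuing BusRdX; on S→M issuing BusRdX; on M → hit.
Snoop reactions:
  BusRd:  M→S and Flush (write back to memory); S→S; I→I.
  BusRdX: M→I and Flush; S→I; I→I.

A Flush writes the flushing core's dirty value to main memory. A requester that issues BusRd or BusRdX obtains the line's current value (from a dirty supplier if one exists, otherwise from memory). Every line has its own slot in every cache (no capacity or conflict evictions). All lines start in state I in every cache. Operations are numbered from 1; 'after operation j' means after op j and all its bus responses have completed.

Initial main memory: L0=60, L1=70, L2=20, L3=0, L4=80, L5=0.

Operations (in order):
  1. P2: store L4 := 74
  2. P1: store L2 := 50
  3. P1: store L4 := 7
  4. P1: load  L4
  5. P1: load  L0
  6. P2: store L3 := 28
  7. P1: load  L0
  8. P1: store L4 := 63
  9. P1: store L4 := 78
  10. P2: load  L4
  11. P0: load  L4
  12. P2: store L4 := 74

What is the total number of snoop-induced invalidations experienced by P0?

step 1: P2: store L4 := 74  ⟶  IIM  (L4)  txn=BusRdX  M[L4]=80
step 2: P1: store L2 := 50  ⟶  IMI  (L2)  txn=BusRdX  M[L2]=20
step 3: P1: store L4 := 7  ⟶  IMI  (L4)  txn=BusRdX+Flush  M[L4]=74
step 4: P1: load  L4  ⟶  IMI  (L4)  txn=∅  M[L4]=74
step 5: P1: load  L0  ⟶  ISI  (L0)  txn=BusRd  M[L0]=60
step 6: P2: store L3 := 28  ⟶  IIM  (L3)  txn=BusRdX  M[L3]=0
step 7: P1: load  L0  ⟶  ISI  (L0)  txn=∅  M[L0]=60
step 8: P1: store L4 := 63  ⟶  IMI  (L4)  txn=∅  M[L4]=74
step 9: P1: store L4 := 78  ⟶  IMI  (L4)  txn=∅  M[L4]=74
step 10: P2: load  L4  ⟶  ISS  (L4)  txn=BusRd+Flush  M[L4]=78
step 11: P0: load  L4  ⟶  SSS  (L4)  txn=BusRd  M[L4]=78
step 12: P2: store L4 := 74  ⟶  IIM  (L4)  txn=BusRdX  M[L4]=78

invalidations = 1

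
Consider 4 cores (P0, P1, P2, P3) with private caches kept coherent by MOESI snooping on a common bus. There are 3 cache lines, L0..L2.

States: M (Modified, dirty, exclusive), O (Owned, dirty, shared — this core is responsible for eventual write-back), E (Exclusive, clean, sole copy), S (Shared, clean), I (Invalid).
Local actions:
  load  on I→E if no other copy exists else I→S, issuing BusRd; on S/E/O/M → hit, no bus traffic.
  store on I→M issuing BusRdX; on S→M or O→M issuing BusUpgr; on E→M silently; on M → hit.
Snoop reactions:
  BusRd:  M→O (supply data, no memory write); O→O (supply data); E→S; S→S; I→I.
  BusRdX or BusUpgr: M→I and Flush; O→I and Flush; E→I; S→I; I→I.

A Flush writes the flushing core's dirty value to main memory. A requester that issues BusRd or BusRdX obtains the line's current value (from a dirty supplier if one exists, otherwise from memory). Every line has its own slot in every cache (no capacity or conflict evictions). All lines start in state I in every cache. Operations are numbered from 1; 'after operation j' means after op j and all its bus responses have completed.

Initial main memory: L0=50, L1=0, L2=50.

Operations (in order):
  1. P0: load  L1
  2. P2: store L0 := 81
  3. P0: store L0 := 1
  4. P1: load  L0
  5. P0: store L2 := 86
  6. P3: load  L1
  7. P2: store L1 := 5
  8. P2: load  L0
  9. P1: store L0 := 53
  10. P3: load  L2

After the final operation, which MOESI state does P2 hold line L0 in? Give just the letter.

state = I

  op1 P0: load  L1 → E/I/I/I on L1; bus BusRd; mem=0
  op2 P2: store L0 := 81 → I/I/M/I on L0; bus BusRdX; mem=50
  op3 P0: store L0 := 1 → M/I/I/I on L0; bus BusRdX Flush; mem=81
  op4 P1: load  L0 → O/S/I/I on L0; bus BusRd; mem=81
  op5 P0: store L2 := 86 → M/I/I/I on L2; bus BusRdX; mem=50
  op6 P3: load  L1 → S/I/I/S on L1; bus BusRd; mem=0
  op7 P2: store L1 := 5 → I/I/M/I on L1; bus BusRdX; mem=0
  op8 P2: load  L0 → O/S/S/I on L0; bus BusRd; mem=81
  op9 P1: store L0 := 53 → I/M/I/I on L0; bus BusUpgr Flush; mem=1
  op10 P3: load  L2 → O/I/I/S on L2; bus BusRd; mem=50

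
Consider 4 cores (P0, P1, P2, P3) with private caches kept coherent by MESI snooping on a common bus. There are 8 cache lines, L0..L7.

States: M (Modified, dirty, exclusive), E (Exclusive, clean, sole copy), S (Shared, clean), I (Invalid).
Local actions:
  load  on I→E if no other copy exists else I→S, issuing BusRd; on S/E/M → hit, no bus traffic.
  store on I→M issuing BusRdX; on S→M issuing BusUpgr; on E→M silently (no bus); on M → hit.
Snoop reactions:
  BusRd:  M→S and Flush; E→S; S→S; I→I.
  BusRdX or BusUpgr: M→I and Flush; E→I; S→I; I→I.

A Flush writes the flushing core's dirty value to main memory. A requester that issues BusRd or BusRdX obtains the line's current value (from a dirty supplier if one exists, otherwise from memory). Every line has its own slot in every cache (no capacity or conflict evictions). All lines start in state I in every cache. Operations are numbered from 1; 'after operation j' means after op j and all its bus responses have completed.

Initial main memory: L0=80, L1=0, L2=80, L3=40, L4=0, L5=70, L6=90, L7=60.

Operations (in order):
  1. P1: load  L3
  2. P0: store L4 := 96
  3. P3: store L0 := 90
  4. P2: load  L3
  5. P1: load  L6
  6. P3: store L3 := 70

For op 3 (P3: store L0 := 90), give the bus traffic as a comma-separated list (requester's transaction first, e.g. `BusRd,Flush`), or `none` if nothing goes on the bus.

bus = BusRdX

[1] P1: load  L3 | P0:I, P1:E(40), P2:I, P3:I | bus: BusRd
[2] P0: store L4 := 96 | P0:M(96), P1:I, P2:I, P3:I | bus: BusRdX
[3] P3: store L0 := 90 | P0:I, P1:I, P2:I, P3:M(90) | bus: BusRdX
[4] P2: load  L3 | P0:I, P1:S(40), P2:S(40), P3:I | bus: BusRd
[5] P1: load  L6 | P0:I, P1:E(90), P2:I, P3:I | bus: BusRd
[6] P3: store L3 := 70 | P0:I, P1:I, P2:I, P3:M(70) | bus: BusRdX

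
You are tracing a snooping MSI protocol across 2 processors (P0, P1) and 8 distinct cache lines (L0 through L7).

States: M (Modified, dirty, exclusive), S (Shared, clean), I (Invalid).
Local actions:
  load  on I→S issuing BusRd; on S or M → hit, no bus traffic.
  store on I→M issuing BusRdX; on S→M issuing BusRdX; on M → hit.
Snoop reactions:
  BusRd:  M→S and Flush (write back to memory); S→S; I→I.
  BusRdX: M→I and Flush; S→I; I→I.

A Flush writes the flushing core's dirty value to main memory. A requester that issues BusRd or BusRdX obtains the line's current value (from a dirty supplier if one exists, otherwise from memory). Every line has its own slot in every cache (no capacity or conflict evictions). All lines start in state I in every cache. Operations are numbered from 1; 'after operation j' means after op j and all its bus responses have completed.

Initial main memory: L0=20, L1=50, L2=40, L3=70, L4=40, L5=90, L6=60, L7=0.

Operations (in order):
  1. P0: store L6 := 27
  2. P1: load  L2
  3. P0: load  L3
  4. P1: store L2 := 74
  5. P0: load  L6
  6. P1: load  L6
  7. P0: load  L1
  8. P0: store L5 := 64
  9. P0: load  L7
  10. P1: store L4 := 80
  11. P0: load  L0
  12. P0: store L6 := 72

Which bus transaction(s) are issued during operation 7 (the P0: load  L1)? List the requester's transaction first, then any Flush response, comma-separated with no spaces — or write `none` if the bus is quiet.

step 1: P0: store L6 := 27  ⟶  MI  (L6)  txn=BusRdX  M[L6]=60
step 2: P1: load  L2  ⟶  IS  (L2)  txn=BusRd  M[L2]=40
step 3: P0: load  L3  ⟶  SI  (L3)  txn=BusRd  M[L3]=70
step 4: P1: store L2 := 74  ⟶  IM  (L2)  txn=BusRdX  M[L2]=40
step 5: P0: load  L6  ⟶  MI  (L6)  txn=∅  M[L6]=60
step 6: P1: load  L6  ⟶  SS  (L6)  txn=BusRd+Flush  M[L6]=27
step 7: P0: load  L1  ⟶  SI  (L1)  txn=BusRd  M[L1]=50
step 8: P0: store L5 := 64  ⟶  MI  (L5)  txn=BusRdX  M[L5]=90
step 9: P0: load  L7  ⟶  SI  (L7)  txn=BusRd  M[L7]=0
step 10: P1: store L4 := 80  ⟶  IM  (L4)  txn=BusRdX  M[L4]=40
step 11: P0: load  L0  ⟶  SI  (L0)  txn=BusRd  M[L0]=20
step 12: P0: store L6 := 72  ⟶  MI  (L6)  txn=BusRdX  M[L6]=27

bus = BusRd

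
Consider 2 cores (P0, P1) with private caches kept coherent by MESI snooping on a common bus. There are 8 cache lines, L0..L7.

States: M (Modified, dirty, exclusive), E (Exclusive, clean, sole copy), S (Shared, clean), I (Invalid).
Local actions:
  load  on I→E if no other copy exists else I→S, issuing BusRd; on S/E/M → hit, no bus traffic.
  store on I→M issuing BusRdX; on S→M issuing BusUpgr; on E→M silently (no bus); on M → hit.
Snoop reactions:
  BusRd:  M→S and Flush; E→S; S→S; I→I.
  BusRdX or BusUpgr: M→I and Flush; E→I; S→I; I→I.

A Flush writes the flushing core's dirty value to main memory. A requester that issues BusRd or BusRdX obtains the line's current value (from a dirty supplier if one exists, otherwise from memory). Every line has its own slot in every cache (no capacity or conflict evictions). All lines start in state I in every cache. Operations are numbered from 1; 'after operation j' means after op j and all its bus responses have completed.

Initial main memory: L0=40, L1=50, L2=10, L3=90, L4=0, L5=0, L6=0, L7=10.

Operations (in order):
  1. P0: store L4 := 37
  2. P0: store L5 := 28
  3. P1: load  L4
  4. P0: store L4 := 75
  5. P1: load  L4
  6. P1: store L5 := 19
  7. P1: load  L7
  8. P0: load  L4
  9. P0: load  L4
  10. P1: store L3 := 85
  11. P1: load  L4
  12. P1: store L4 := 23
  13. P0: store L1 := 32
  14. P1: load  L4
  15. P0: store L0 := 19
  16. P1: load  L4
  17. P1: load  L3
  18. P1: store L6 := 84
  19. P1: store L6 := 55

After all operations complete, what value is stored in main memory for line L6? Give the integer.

step 1: P0: store L4 := 37  ⟶  MI  (L4)  txn=BusRdX  M[L4]=0
step 2: P0: store L5 := 28  ⟶  MI  (L5)  txn=BusRdX  M[L5]=0
step 3: P1: load  L4  ⟶  SS  (L4)  txn=BusRd+Flush  M[L4]=37
step 4: P0: store L4 := 75  ⟶  MI  (L4)  txn=BusUpgr  M[L4]=37
step 5: P1: load  L4  ⟶  SS  (L4)  txn=BusRd+Flush  M[L4]=75
step 6: P1: store L5 := 19  ⟶  IM  (L5)  txn=BusRdX+Flush  M[L5]=28
step 7: P1: load  L7  ⟶  IE  (L7)  txn=BusRd  M[L7]=10
step 8: P0: load  L4  ⟶  SS  (L4)  txn=∅  M[L4]=75
step 9: P0: load  L4  ⟶  SS  (L4)  txn=∅  M[L4]=75
step 10: P1: store L3 := 85  ⟶  IM  (L3)  txn=BusRdX  M[L3]=90
step 11: P1: load  L4  ⟶  SS  (L4)  txn=∅  M[L4]=75
step 12: P1: store L4 := 23  ⟶  IM  (L4)  txn=BusUpgr  M[L4]=75
step 13: P0: store L1 := 32  ⟶  MI  (L1)  txn=BusRdX  M[L1]=50
step 14: P1: load  L4  ⟶  IM  (L4)  txn=∅  M[L4]=75
step 15: P0: store L0 := 19  ⟶  MI  (L0)  txn=BusRdX  M[L0]=40
step 16: P1: load  L4  ⟶  IM  (L4)  txn=∅  M[L4]=75
step 17: P1: load  L3  ⟶  IM  (L3)  txn=∅  M[L3]=90
step 18: P1: store L6 := 84  ⟶  IM  (L6)  txn=BusRdX  M[L6]=0
step 19: P1: store L6 := 55  ⟶  IM  (L6)  txn=∅  M[L6]=0

memory[L6] = 0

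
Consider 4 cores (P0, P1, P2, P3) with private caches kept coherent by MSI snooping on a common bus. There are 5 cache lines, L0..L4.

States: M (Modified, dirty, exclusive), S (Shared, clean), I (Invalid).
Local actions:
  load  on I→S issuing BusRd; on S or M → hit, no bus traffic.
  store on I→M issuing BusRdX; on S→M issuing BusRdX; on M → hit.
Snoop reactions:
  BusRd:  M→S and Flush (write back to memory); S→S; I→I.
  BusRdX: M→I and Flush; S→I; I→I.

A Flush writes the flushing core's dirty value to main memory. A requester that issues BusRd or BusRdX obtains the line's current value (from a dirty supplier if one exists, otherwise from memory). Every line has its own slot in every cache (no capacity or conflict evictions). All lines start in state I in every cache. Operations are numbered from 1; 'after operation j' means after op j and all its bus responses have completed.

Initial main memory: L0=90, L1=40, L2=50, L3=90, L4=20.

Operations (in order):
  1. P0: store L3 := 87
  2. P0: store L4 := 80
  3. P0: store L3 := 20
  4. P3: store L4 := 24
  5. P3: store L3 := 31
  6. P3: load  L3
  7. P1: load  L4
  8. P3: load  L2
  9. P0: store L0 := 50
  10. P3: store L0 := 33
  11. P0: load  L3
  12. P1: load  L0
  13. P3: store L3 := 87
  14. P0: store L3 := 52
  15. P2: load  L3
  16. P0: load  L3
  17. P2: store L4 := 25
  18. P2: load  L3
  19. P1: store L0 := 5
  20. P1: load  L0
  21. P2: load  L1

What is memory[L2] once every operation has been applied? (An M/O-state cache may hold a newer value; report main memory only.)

[1] P0: store L3 := 87 | P0:M(87), P1:I, P2:I, P3:I | bus: BusRdX
[2] P0: store L4 := 80 | P0:M(80), P1:I, P2:I, P3:I | bus: BusRdX
[3] P0: store L3 := 20 | P0:M(20), P1:I, P2:I, P3:I | bus: none
[4] P3: store L4 := 24 | P0:I, P1:I, P2:I, P3:M(24) | bus: BusRdX,Flush
[5] P3: store L3 := 31 | P0:I, P1:I, P2:I, P3:M(31) | bus: BusRdX,Flush
[6] P3: load  L3 | P0:I, P1:I, P2:I, P3:M(31) | bus: none
[7] P1: load  L4 | P0:I, P1:S(24), P2:I, P3:S(24) | bus: BusRd,Flush
[8] P3: load  L2 | P0:I, P1:I, P2:I, P3:S(50) | bus: BusRd
[9] P0: store L0 := 50 | P0:M(50), P1:I, P2:I, P3:I | bus: BusRdX
[10] P3: store L0 := 33 | P0:I, P1:I, P2:I, P3:M(33) | bus: BusRdX,Flush
[11] P0: load  L3 | P0:S(31), P1:I, P2:I, P3:S(31) | bus: BusRd,Flush
[12] P1: load  L0 | P0:I, P1:S(33), P2:I, P3:S(33) | bus: BusRd,Flush
[13] P3: store L3 := 87 | P0:I, P1:I, P2:I, P3:M(87) | bus: BusRdX
[14] P0: store L3 := 52 | P0:M(52), P1:I, P2:I, P3:I | bus: BusRdX,Flush
[15] P2: load  L3 | P0:S(52), P1:I, P2:S(52), P3:I | bus: BusRd,Flush
[16] P0: load  L3 | P0:S(52), P1:I, P2:S(52), P3:I | bus: none
[17] P2: store L4 := 25 | P0:I, P1:I, P2:M(25), P3:I | bus: BusRdX
[18] P2: load  L3 | P0:S(52), P1:I, P2:S(52), P3:I | bus: none
[19] P1: store L0 := 5 | P0:I, P1:M(5), P2:I, P3:I | bus: BusRdX
[20] P1: load  L0 | P0:I, P1:M(5), P2:I, P3:I | bus: none
[21] P2: load  L1 | P0:I, P1:I, P2:S(40), P3:I | bus: BusRd

memory[L2] = 50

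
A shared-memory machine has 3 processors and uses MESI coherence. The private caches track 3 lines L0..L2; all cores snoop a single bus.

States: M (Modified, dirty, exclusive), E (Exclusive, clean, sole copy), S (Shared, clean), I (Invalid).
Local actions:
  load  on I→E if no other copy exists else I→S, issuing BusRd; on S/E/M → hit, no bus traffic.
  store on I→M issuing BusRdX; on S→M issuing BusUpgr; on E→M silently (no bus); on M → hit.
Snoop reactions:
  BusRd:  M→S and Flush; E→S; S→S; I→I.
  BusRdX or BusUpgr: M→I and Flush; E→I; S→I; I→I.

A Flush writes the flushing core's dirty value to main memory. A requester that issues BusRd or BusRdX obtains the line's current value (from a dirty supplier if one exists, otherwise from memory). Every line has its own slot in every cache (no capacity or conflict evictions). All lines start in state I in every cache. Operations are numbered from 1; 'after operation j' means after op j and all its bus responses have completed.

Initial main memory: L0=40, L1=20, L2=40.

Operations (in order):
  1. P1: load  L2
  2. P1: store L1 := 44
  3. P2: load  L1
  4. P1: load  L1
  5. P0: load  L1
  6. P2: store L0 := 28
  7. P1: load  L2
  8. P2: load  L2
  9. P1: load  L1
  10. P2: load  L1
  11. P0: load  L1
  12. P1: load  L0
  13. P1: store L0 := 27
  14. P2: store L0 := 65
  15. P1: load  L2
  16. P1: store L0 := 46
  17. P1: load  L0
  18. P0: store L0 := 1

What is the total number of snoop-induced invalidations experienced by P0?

1. P1: load  L2  bus=[BusRd]  L2: P0=I P1=E P2=I  mem[L2]=40
2. P1: store L1 := 44  bus=[BusRdX]  L1: P0=I P1=M P2=I  mem[L1]=20
3. P2: load  L1  bus=[BusRd,Flush]  L1: P0=I P1=S P2=S  mem[L1]=44
4. P1: load  L1  bus=[-]  L1: P0=I P1=S P2=S  mem[L1]=44
5. P0: load  L1  bus=[BusRd]  L1: P0=S P1=S P2=S  mem[L1]=44
6. P2: store L0 := 28  bus=[BusRdX]  L0: P0=I P1=I P2=M  mem[L0]=40
7. P1: load  L2  bus=[-]  L2: P0=I P1=E P2=I  mem[L2]=40
8. P2: load  L2  bus=[BusRd]  L2: P0=I P1=S P2=S  mem[L2]=40
9. P1: load  L1  bus=[-]  L1: P0=S P1=S P2=S  mem[L1]=44
10. P2: load  L1  bus=[-]  L1: P0=S P1=S P2=S  mem[L1]=44
11. P0: load  L1  bus=[-]  L1: P0=S P1=S P2=S  mem[L1]=44
12. P1: load  L0  bus=[BusRd,Flush]  L0: P0=I P1=S P2=S  mem[L0]=28
13. P1: store L0 := 27  bus=[BusUpgr]  L0: P0=I P1=M P2=I  mem[L0]=28
14. P2: store L0 := 65  bus=[BusRdX,Flush]  L0: P0=I P1=I P2=M  mem[L0]=27
15. P1: load  L2  bus=[-]  L2: P0=I P1=S P2=S  mem[L2]=40
16. P1: store L0 := 46  bus=[BusRdX,Flush]  L0: P0=I P1=M P2=I  mem[L0]=65
17. P1: load  L0  bus=[-]  L0: P0=I P1=M P2=I  mem[L0]=65
18. P0: store L0 := 1  bus=[BusRdX,Flush]  L0: P0=M P1=I P2=I  mem[L0]=46

invalidations = 0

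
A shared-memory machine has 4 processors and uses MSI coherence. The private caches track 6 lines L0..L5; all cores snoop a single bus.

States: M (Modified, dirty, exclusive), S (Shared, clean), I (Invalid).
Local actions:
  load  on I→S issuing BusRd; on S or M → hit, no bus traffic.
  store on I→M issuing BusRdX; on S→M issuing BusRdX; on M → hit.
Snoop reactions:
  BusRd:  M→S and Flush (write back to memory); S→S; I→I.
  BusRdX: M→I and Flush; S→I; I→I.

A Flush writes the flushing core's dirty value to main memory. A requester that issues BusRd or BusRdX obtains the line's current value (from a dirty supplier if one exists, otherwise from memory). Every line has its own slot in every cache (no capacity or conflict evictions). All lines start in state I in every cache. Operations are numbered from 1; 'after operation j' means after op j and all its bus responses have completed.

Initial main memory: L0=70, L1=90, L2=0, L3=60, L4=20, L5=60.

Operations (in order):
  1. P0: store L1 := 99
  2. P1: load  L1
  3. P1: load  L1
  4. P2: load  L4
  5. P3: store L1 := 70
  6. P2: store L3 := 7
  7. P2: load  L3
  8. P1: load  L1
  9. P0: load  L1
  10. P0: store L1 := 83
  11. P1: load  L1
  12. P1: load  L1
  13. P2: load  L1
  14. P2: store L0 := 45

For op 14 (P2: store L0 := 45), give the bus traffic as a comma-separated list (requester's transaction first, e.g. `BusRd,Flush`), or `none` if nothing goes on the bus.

step 1: P0: store L1 := 99  ⟶  MIII  (L1)  txn=BusRdX  M[L1]=90
step 2: P1: load  L1  ⟶  SSII  (L1)  txn=BusRd+Flush  M[L1]=99
step 3: P1: load  L1  ⟶  SSII  (L1)  txn=∅  M[L1]=99
step 4: P2: load  L4  ⟶  IISI  (L4)  txn=BusRd  M[L4]=20
step 5: P3: store L1 := 70  ⟶  IIIM  (L1)  txn=BusRdX  M[L1]=99
step 6: P2: store L3 := 7  ⟶  IIMI  (L3)  txn=BusRdX  M[L3]=60
step 7: P2: load  L3  ⟶  IIMI  (L3)  txn=∅  M[L3]=60
step 8: P1: load  L1  ⟶  ISIS  (L1)  txn=BusRd+Flush  M[L1]=70
step 9: P0: load  L1  ⟶  SSIS  (L1)  txn=BusRd  M[L1]=70
step 10: P0: store L1 := 83  ⟶  MIII  (L1)  txn=BusRdX  M[L1]=70
step 11: P1: load  L1  ⟶  SSII  (L1)  txn=BusRd+Flush  M[L1]=83
step 12: P1: load  L1  ⟶  SSII  (L1)  txn=∅  M[L1]=83
step 13: P2: load  L1  ⟶  SSSI  (L1)  txn=BusRd  M[L1]=83
step 14: P2: store L0 := 45  ⟶  IIMI  (L0)  txn=BusRdX  M[L0]=70

bus = BusRdX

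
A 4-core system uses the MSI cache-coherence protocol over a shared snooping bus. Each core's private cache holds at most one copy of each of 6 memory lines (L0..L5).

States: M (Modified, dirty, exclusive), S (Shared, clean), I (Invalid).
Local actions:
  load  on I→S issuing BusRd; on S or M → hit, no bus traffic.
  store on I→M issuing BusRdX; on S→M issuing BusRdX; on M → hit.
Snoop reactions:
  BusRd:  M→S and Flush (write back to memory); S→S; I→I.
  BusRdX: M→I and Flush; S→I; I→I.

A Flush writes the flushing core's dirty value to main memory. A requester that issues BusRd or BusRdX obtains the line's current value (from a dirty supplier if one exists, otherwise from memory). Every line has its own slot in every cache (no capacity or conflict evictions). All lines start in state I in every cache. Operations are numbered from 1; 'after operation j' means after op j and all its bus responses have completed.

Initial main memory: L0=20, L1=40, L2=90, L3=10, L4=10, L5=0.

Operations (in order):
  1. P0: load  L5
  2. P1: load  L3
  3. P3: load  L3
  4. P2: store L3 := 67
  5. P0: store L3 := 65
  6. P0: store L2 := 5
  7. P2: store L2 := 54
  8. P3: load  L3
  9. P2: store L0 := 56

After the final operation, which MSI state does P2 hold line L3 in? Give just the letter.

state = I

1. P0: load  L5  bus=[BusRd]  L5: P0=S P1=I P2=I P3=I  mem[L5]=0
2. P1: load  L3  bus=[BusRd]  L3: P0=I P1=S P2=I P3=I  mem[L3]=10
3. P3: load  L3  bus=[BusRd]  L3: P0=I P1=S P2=I P3=S  mem[L3]=10
4. P2: store L3 := 67  bus=[BusRdX]  L3: P0=I P1=I P2=M P3=I  mem[L3]=10
5. P0: store L3 := 65  bus=[BusRdX,Flush]  L3: P0=M P1=I P2=I P3=I  mem[L3]=67
6. P0: store L2 := 5  bus=[BusRdX]  L2: P0=M P1=I P2=I P3=I  mem[L2]=90
7. P2: store L2 := 54  bus=[BusRdX,Flush]  L2: P0=I P1=I P2=M P3=I  mem[L2]=5
8. P3: load  L3  bus=[BusRd,Flush]  L3: P0=S P1=I P2=I P3=S  mem[L3]=65
9. P2: store L0 := 56  bus=[BusRdX]  L0: P0=I P1=I P2=M P3=I  mem[L0]=20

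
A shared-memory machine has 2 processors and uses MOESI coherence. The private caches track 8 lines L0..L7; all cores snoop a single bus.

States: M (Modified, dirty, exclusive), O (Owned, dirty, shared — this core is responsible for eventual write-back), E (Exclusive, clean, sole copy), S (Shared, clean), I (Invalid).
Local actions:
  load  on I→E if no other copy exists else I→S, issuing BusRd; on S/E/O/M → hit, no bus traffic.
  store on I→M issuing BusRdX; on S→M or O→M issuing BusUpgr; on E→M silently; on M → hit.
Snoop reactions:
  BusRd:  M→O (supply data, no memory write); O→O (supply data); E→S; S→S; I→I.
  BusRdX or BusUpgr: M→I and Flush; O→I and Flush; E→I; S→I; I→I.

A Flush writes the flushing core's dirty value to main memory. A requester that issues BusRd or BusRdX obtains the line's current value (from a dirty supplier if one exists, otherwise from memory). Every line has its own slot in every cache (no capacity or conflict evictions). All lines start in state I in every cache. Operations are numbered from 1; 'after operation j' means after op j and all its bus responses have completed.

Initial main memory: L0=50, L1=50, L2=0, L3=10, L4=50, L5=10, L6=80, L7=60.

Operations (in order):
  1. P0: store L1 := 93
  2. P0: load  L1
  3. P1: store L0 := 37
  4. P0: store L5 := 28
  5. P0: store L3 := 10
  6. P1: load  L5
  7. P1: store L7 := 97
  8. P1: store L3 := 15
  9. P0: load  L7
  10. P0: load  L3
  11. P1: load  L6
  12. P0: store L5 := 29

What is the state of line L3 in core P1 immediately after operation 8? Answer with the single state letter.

state = M

  op1 P0: store L1 := 93 → M/I on L1; bus BusRdX; mem=50
  op2 P0: load  L1 → M/I on L1; bus (none); mem=50
  op3 P1: store L0 := 37 → I/M on L0; bus BusRdX; mem=50
  op4 P0: store L5 := 28 → M/I on L5; bus BusRdX; mem=10
  op5 P0: store L3 := 10 → M/I on L3; bus BusRdX; mem=10
  op6 P1: load  L5 → O/S on L5; bus BusRd; mem=10
  op7 P1: store L7 := 97 → I/M on L7; bus BusRdX; mem=60
  op8 P1: store L3 := 15 → I/M on L3; bus BusRdX Flush; mem=10
  op9 P0: load  L7 → S/O on L7; bus BusRd; mem=60
  op10 P0: load  L3 → S/O on L3; bus BusRd; mem=10
  op11 P1: load  L6 → I/E on L6; bus BusRd; mem=80
  op12 P0: store L5 := 29 → M/I on L5; bus BusUpgr; mem=10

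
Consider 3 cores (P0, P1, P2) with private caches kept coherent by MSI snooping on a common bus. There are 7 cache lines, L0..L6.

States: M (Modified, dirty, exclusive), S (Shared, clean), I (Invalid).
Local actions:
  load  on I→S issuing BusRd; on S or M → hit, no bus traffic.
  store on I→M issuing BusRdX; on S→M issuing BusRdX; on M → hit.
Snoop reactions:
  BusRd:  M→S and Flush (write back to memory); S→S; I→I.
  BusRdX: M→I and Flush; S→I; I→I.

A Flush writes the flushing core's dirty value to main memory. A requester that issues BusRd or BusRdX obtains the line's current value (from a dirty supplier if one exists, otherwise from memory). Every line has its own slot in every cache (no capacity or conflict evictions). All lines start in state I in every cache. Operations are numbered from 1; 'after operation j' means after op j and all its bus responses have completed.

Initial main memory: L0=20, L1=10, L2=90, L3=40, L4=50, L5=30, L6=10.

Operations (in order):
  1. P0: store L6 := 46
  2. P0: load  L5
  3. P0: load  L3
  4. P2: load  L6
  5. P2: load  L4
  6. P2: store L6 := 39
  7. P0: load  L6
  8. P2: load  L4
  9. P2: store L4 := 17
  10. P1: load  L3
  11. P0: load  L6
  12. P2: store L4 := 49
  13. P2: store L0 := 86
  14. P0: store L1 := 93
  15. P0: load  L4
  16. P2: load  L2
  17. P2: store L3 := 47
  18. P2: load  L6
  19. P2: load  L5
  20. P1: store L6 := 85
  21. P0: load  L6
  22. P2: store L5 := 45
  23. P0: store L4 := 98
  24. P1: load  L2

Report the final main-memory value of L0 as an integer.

  op1 P0: store L6 := 46 → M/I/I on L6; bus BusRdX; mem=10
  op2 P0: load  L5 → S/I/I on L5; bus BusRd; mem=30
  op3 P0: load  L3 → S/I/I on L3; bus BusRd; mem=40
  op4 P2: load  L6 → S/I/S on L6; bus BusRd Flush; mem=46
  op5 P2: load  L4 → I/I/S on L4; bus BusRd; mem=50
  op6 P2: store L6 := 39 → I/I/M on L6; bus BusRdX; mem=46
  op7 P0: load  L6 → S/I/S on L6; bus BusRd Flush; mem=39
  op8 P2: load  L4 → I/I/S on L4; bus (none); mem=50
  op9 P2: store L4 := 17 → I/I/M on L4; bus BusRdX; mem=50
  op10 P1: load  L3 → S/S/I on L3; bus BusRd; mem=40
  op11 P0: load  L6 → S/I/S on L6; bus (none); mem=39
  op12 P2: store L4 := 49 → I/I/M on L4; bus (none); mem=50
  op13 P2: store L0 := 86 → I/I/M on L0; bus BusRdX; mem=20
  op14 P0: store L1 := 93 → M/I/I on L1; bus BusRdX; mem=10
  op15 P0: load  L4 → S/I/S on L4; bus BusRd Flush; mem=49
  op16 P2: load  L2 → I/I/S on L2; bus BusRd; mem=90
  op17 P2: store L3 := 47 → I/I/M on L3; bus BusRdX; mem=40
  op18 P2: load  L6 → S/I/S on L6; bus (none); mem=39
  op19 P2: load  L5 → S/I/S on L5; bus BusRd; mem=30
  op20 P1: store L6 := 85 → I/M/I on L6; bus BusRdX; mem=39
  op21 P0: load  L6 → S/S/I on L6; bus BusRd Flush; mem=85
  op22 P2: store L5 := 45 → I/I/M on L5; bus BusRdX; mem=30
  op23 P0: store L4 := 98 → M/I/I on L4; bus BusRdX; mem=49
  op24 P1: load  L2 → I/S/S on L2; bus BusRd; mem=90

memory[L0] = 20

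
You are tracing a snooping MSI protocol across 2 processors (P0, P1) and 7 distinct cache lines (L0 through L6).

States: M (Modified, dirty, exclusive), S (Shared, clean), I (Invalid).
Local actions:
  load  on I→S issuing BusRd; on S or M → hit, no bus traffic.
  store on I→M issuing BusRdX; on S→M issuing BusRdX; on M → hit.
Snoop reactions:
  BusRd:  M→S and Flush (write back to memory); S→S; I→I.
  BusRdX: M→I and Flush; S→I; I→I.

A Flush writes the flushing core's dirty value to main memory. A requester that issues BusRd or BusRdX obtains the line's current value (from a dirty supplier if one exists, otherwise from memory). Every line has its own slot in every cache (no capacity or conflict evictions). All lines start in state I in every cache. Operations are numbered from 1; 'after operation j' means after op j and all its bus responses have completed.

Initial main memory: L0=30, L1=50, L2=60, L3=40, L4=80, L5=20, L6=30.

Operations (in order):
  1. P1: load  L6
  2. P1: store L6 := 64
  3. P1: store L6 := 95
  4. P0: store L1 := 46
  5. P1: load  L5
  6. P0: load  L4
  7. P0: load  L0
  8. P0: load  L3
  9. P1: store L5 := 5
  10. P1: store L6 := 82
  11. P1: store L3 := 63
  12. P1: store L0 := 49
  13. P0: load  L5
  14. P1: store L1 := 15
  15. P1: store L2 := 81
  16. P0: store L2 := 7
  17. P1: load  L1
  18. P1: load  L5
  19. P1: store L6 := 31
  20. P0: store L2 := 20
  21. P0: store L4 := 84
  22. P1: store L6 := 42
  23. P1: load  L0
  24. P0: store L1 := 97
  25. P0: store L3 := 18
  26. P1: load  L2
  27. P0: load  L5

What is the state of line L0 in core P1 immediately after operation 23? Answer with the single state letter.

state = M

  op1 P1: load  L6 → I/S on L6; bus BusRd; mem=30
  op2 P1: store L6 := 64 → I/M on L6; bus BusRdX; mem=30
  op3 P1: store L6 := 95 → I/M on L6; bus (none); mem=30
  op4 P0: store L1 := 46 → M/I on L1; bus BusRdX; mem=50
  op5 P1: load  L5 → I/S on L5; bus BusRd; mem=20
  op6 P0: load  L4 → S/I on L4; bus BusRd; mem=80
  op7 P0: load  L0 → S/I on L0; bus BusRd; mem=30
  op8 P0: load  L3 → S/I on L3; bus BusRd; mem=40
  op9 P1: store L5 := 5 → I/M on L5; bus BusRdX; mem=20
  op10 P1: store L6 := 82 → I/M on L6; bus (none); mem=30
  op11 P1: store L3 := 63 → I/M on L3; bus BusRdX; mem=40
  op12 P1: store L0 := 49 → I/M on L0; bus BusRdX; mem=30
  op13 P0: load  L5 → S/S on L5; bus BusRd Flush; mem=5
  op14 P1: store L1 := 15 → I/M on L1; bus BusRdX Flush; mem=46
  op15 P1: store L2 := 81 → I/M on L2; bus BusRdX; mem=60
  op16 P0: store L2 := 7 → M/I on L2; bus BusRdX Flush; mem=81
  op17 P1: load  L1 → I/M on L1; bus (none); mem=46
  op18 P1: load  L5 → S/S on L5; bus (none); mem=5
  op19 P1: store L6 := 31 → I/M on L6; bus (none); mem=30
  op20 P0: store L2 := 20 → M/I on L2; bus (none); mem=81
  op21 P0: store L4 := 84 → M/I on L4; bus BusRdX; mem=80
  op22 P1: store L6 := 42 → I/M on L6; bus (none); mem=30
  op23 P1: load  L0 → I/M on L0; bus (none); mem=30
  op24 P0: store L1 := 97 → M/I on L1; bus BusRdX Flush; mem=15
  op25 P0: store L3 := 18 → M/I on L3; bus BusRdX Flush; mem=63
  op26 P1: load  L2 → S/S on L2; bus BusRd Flush; mem=20
  op27 P0: load  L5 → S/S on L5; bus (none); mem=5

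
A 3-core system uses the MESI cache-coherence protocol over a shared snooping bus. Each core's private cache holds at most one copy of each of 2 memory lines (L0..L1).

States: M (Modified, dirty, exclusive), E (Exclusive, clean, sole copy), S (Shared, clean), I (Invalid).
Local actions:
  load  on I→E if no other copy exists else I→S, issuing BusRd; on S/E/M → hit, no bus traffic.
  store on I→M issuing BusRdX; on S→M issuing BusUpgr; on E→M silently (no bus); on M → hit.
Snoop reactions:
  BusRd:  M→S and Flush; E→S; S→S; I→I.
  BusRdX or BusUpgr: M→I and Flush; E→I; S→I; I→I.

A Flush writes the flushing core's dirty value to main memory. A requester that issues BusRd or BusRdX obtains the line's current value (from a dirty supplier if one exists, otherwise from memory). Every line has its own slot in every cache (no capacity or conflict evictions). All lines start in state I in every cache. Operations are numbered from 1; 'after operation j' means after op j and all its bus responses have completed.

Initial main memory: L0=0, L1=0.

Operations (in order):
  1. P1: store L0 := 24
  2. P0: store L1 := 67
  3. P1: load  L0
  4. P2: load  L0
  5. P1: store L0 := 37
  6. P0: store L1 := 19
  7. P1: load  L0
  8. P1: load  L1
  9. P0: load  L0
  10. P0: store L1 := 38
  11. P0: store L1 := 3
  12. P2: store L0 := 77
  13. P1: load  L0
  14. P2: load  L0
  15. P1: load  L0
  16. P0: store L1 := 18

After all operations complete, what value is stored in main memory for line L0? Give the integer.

memory[L0] = 77

[1] P1: store L0 := 24 | P0:I, P1:M(24), P2:I | bus: BusRdX
[2] P0: store L1 := 67 | P0:M(67), P1:I, P2:I | bus: BusRdX
[3] P1: load  L0 | P0:I, P1:M(24), P2:I | bus: none
[4] P2: load  L0 | P0:I, P1:S(24), P2:S(24) | bus: BusRd,Flush
[5] P1: store L0 := 37 | P0:I, P1:M(37), P2:I | bus: BusUpgr
[6] P0: store L1 := 19 | P0:M(19), P1:I, P2:I | bus: none
[7] P1: load  L0 | P0:I, P1:M(37), P2:I | bus: none
[8] P1: load  L1 | P0:S(19), P1:S(19), P2:I | bus: BusRd,Flush
[9] P0: load  L0 | P0:S(37), P1:S(37), P2:I | bus: BusRd,Flush
[10] P0: store L1 := 38 | P0:M(38), P1:I, P2:I | bus: BusUpgr
[11] P0: store L1 := 3 | P0:M(3), P1:I, P2:I | bus: none
[12] P2: store L0 := 77 | P0:I, P1:I, P2:M(77) | bus: BusRdX
[13] P1: load  L0 | P0:I, P1:S(77), P2:S(77) | bus: BusRd,Flush
[14] P2: load  L0 | P0:I, P1:S(77), P2:S(77) | bus: none
[15] P1: load  L0 | P0:I, P1:S(77), P2:S(77) | bus: none
[16] P0: store L1 := 18 | P0:M(18), P1:I, P2:I | bus: none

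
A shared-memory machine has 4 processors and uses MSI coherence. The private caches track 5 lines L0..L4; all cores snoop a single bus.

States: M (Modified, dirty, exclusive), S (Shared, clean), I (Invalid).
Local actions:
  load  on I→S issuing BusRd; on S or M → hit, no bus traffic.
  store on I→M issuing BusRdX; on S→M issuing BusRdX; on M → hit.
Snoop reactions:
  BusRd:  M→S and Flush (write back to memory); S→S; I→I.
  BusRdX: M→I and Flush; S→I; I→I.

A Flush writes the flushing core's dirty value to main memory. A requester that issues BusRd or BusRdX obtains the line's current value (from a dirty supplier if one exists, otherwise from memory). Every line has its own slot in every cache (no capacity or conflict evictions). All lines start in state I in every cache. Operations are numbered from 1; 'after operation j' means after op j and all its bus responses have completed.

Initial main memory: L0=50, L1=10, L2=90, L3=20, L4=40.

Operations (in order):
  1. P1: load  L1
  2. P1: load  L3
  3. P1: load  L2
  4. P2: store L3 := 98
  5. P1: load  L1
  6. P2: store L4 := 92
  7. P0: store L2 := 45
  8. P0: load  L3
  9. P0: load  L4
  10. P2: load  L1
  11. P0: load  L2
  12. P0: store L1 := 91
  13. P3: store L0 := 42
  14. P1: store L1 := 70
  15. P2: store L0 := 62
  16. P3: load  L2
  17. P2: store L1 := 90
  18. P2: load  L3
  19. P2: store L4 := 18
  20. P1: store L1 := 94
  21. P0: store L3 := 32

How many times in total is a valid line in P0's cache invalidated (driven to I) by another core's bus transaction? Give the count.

invalidations = 2

step 1: P1: load  L1  ⟶  ISII  (L1)  txn=BusRd  M[L1]=10
step 2: P1: load  L3  ⟶  ISII  (L3)  txn=BusRd  M[L3]=20
step 3: P1: load  L2  ⟶  ISII  (L2)  txn=BusRd  M[L2]=90
step 4: P2: store L3 := 98  ⟶  IIMI  (L3)  txn=BusRdX  M[L3]=20
step 5: P1: load  L1  ⟶  ISII  (L1)  txn=∅  M[L1]=10
step 6: P2: store L4 := 92  ⟶  IIMI  (L4)  txn=BusRdX  M[L4]=40
step 7: P0: store L2 := 45  ⟶  MIII  (L2)  txn=BusRdX  M[L2]=90
step 8: P0: load  L3  ⟶  SISI  (L3)  txn=BusRd+Flush  M[L3]=98
step 9: P0: load  L4  ⟶  SISI  (L4)  txn=BusRd+Flush  M[L4]=92
step 10: P2: load  L1  ⟶  ISSI  (L1)  txn=BusRd  M[L1]=10
step 11: P0: load  L2  ⟶  MIII  (L2)  txn=∅  M[L2]=90
step 12: P0: store L1 := 91  ⟶  MIII  (L1)  txn=BusRdX  M[L1]=10
step 13: P3: store L0 := 42  ⟶  IIIM  (L0)  txn=BusRdX  M[L0]=50
step 14: P1: store L1 := 70  ⟶  IMII  (L1)  txn=BusRdX+Flush  M[L1]=91
step 15: P2: store L0 := 62  ⟶  IIMI  (L0)  txn=BusRdX+Flush  M[L0]=42
step 16: P3: load  L2  ⟶  SIIS  (L2)  txn=BusRd+Flush  M[L2]=45
step 17: P2: store L1 := 90  ⟶  IIMI  (L1)  txn=BusRdX+Flush  M[L1]=70
step 18: P2: load  L3  ⟶  SISI  (L3)  txn=∅  M[L3]=98
step 19: P2: store L4 := 18  ⟶  IIMI  (L4)  txn=BusRdX  M[L4]=92
step 20: P1: store L1 := 94  ⟶  IMII  (L1)  txn=BusRdX+Flush  M[L1]=90
step 21: P0: store L3 := 32  ⟶  MIII  (L3)  txn=BusRdX  M[L3]=98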